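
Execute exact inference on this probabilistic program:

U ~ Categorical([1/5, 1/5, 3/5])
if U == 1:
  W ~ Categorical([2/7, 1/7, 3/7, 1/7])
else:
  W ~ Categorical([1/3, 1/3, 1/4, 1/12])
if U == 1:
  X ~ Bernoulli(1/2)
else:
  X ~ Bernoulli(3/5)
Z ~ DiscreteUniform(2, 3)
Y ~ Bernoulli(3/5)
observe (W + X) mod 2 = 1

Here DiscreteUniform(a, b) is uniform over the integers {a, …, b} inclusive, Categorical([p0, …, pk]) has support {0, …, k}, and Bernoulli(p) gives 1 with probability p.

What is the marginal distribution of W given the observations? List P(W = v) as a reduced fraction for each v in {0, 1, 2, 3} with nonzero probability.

Enumerate traces; 48 have nonzero weight after conditioning:
  (U=0, W=0, X=1, Z=2, Y=0) weight 1/125
  (U=0, W=0, X=1, Z=2, Y=1) weight 3/250
  (U=0, W=0, X=1, Z=3, Y=0) weight 1/125
  (U=0, W=0, X=1, Z=3, Y=1) weight 3/250
  (U=0, W=1, X=0, Z=2, Y=0) weight 2/375
  (U=0, W=1, X=0, Z=2, Y=1) weight 1/125
  (U=0, W=1, X=0, Z=3, Y=0) weight 2/375
  (U=0, W=1, X=0, Z=3, Y=1) weight 1/125
  (U=0, W=2, X=1, Z=2, Y=0) weight 3/500
  (U=0, W=3, X=0, Z=2, Y=0) weight 1/750
  … 38 more
Group by W:
  weight(W=0) = 33/175
  weight(W=1) = 127/1050
  weight(W=2) = 57/350
  weight(W=3) = 43/1050
Total weight = 33/175 + 127/1050 + 57/350 + 43/1050 = 77/150
P(W=0 | obs) = 33/175 / 77/150 = 18/49
P(W=1 | obs) = 127/1050 / 77/150 = 127/539
P(W=2 | obs) = 57/350 / 77/150 = 171/539
P(W=3 | obs) = 43/1050 / 77/150 = 43/539

P(W=0) = 18/49, P(W=1) = 127/539, P(W=2) = 171/539, P(W=3) = 43/539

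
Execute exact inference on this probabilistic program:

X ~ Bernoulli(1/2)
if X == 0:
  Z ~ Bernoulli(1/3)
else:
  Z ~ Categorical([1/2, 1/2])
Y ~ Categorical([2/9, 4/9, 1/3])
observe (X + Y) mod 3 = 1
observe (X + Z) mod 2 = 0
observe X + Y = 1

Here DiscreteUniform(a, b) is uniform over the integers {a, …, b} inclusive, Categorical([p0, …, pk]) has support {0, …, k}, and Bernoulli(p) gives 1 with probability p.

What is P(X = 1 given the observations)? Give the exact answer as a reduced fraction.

P(X = 1 | obs) = 3/11

Enumerate traces; 2 have nonzero weight after conditioning:
  (X=0, Z=0, Y=1) weight 4/27
  (X=1, Z=1, Y=0) weight 1/18
Group by X:
  weight(X=0) = 4/27
  weight(X=1) = 1/18
Total weight = 4/27 + 1/18 = 11/54
P(X=0 | obs) = 4/27 / 11/54 = 8/11
P(X=1 | obs) = 1/18 / 11/54 = 3/11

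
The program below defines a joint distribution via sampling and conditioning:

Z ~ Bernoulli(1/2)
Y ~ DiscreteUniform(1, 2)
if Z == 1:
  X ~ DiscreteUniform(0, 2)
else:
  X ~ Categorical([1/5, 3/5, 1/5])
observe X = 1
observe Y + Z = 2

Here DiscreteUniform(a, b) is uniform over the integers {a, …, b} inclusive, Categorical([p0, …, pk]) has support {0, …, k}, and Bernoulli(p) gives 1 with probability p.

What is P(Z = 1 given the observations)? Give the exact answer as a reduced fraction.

P(Z = 1 | obs) = 5/14

Enumerate traces; 2 have nonzero weight after conditioning:
  (Z=0, Y=2, X=1) weight 3/20
  (Z=1, Y=1, X=1) weight 1/12
Group by Z:
  weight(Z=0) = 3/20
  weight(Z=1) = 1/12
Total weight = 3/20 + 1/12 = 7/30
P(Z=0 | obs) = 3/20 / 7/30 = 9/14
P(Z=1 | obs) = 1/12 / 7/30 = 5/14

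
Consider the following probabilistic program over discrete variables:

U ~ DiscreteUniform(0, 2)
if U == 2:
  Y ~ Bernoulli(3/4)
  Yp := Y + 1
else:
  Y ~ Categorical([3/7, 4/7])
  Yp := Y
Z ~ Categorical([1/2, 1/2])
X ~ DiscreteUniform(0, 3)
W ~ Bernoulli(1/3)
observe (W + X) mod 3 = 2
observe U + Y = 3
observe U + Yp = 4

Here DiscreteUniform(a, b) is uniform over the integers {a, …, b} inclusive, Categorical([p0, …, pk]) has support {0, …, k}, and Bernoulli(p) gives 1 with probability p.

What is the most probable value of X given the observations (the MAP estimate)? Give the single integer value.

Enumerate traces; 4 have nonzero weight after conditioning:
  (U=2, Y=1, Z=0, X=1, W=1) weight 1/96
  (U=2, Y=1, Z=0, X=2, W=0) weight 1/48
  (U=2, Y=1, Z=1, X=1, W=1) weight 1/96
  (U=2, Y=1, Z=1, X=2, W=0) weight 1/48
Group by X:
  weight(X=1) = 1/48
  weight(X=2) = 1/24
Total weight = 1/48 + 1/24 = 1/16
P(X=1 | obs) = 1/48 / 1/16 = 1/3
P(X=2 | obs) = 1/24 / 1/16 = 2/3
argmax = 2

argmax_v P(X = v | obs) = 2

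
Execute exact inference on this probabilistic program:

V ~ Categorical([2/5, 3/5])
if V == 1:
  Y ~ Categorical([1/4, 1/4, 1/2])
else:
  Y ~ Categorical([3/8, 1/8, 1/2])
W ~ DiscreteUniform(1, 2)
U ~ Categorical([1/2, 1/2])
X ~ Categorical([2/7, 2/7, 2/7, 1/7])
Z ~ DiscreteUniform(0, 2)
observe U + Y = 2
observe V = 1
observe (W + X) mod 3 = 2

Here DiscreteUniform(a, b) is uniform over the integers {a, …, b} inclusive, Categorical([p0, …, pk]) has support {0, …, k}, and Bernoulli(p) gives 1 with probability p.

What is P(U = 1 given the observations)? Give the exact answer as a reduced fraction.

Enumerate traces; 18 have nonzero weight after conditioning:
  (V=1, Y=1, W=1, U=1, X=1, Z=0) weight 1/280
  (V=1, Y=1, W=1, U=1, X=1, Z=1) weight 1/280
  (V=1, Y=1, W=1, U=1, X=1, Z=2) weight 1/280
  (V=1, Y=1, W=2, U=1, X=0, Z=0) weight 1/280
  (V=1, Y=1, W=2, U=1, X=0, Z=1) weight 1/280
  (V=1, Y=1, W=2, U=1, X=0, Z=2) weight 1/280
  (V=1, Y=1, W=2, U=1, X=3, Z=0) weight 1/560
  (V=1, Y=1, W=2, U=1, X=3, Z=1) weight 1/560
  (V=1, Y=2, W=1, U=0, X=1, Z=0) weight 1/140
  … 9 more
Group by U:
  weight(U=0) = 3/56
  weight(U=1) = 3/112
Total weight = 3/56 + 3/112 = 9/112
P(U=0 | obs) = 3/56 / 9/112 = 2/3
P(U=1 | obs) = 3/112 / 9/112 = 1/3

P(U = 1 | obs) = 1/3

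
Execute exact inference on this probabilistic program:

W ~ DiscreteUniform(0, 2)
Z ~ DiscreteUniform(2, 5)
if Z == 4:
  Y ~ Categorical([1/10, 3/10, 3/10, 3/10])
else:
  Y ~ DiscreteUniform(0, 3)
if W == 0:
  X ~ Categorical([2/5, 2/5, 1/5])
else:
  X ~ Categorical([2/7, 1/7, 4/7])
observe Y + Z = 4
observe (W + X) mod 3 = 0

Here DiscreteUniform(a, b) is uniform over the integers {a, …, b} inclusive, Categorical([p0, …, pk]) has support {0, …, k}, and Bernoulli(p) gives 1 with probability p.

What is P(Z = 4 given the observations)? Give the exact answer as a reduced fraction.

P(Z = 4 | obs) = 1/6

Enumerate traces; 9 have nonzero weight after conditioning:
  (W=0, Z=2, Y=2, X=0) weight 1/120
  (W=0, Z=3, Y=1, X=0) weight 1/120
  (W=0, Z=4, Y=0, X=0) weight 1/300
  (W=1, Z=2, Y=2, X=2) weight 1/84
  (W=1, Z=3, Y=1, X=2) weight 1/84
  (W=1, Z=4, Y=0, X=2) weight 1/210
  (W=2, Z=2, Y=2, X=1) weight 1/336
  (W=2, Z=3, Y=1, X=1) weight 1/336
  … 1 more
Group by Z:
  weight(Z=2) = 13/560
  weight(Z=3) = 13/560
  weight(Z=4) = 13/1400
Total weight = 13/560 + 13/560 + 13/1400 = 39/700
P(Z=2 | obs) = 13/560 / 39/700 = 5/12
P(Z=3 | obs) = 13/560 / 39/700 = 5/12
P(Z=4 | obs) = 13/1400 / 39/700 = 1/6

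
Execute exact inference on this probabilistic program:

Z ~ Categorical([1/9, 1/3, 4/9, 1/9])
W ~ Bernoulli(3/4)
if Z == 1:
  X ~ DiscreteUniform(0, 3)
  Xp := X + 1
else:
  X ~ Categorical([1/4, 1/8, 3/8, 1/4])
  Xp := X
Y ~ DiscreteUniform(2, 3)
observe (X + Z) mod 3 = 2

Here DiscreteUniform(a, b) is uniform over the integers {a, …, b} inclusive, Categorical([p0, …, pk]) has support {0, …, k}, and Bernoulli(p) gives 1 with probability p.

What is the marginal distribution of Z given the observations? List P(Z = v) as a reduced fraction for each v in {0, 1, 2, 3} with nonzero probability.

P(Z=0) = 3/28, P(Z=1) = 3/14, P(Z=2) = 4/7, P(Z=3) = 3/28

Enumerate traces; 20 have nonzero weight after conditioning:
  (Z=0, W=0, X=2, Y=2) weight 1/192
  (Z=0, W=0, X=2, Y=3) weight 1/192
  (Z=0, W=1, X=2, Y=2) weight 1/64
  (Z=0, W=1, X=2, Y=3) weight 1/64
  (Z=1, W=0, X=1, Y=2) weight 1/96
  (Z=1, W=0, X=1, Y=3) weight 1/96
  (Z=1, W=1, X=1, Y=2) weight 1/32
  (Z=1, W=1, X=1, Y=3) weight 1/32
  (Z=2, W=0, X=0, Y=2) weight 1/72
  (Z=3, W=0, X=2, Y=2) weight 1/192
  … 10 more
Group by Z:
  weight(Z=0) = 1/24
  weight(Z=1) = 1/12
  weight(Z=2) = 2/9
  weight(Z=3) = 1/24
Total weight = 1/24 + 1/12 + 2/9 + 1/24 = 7/18
P(Z=0 | obs) = 1/24 / 7/18 = 3/28
P(Z=1 | obs) = 1/12 / 7/18 = 3/14
P(Z=2 | obs) = 2/9 / 7/18 = 4/7
P(Z=3 | obs) = 1/24 / 7/18 = 3/28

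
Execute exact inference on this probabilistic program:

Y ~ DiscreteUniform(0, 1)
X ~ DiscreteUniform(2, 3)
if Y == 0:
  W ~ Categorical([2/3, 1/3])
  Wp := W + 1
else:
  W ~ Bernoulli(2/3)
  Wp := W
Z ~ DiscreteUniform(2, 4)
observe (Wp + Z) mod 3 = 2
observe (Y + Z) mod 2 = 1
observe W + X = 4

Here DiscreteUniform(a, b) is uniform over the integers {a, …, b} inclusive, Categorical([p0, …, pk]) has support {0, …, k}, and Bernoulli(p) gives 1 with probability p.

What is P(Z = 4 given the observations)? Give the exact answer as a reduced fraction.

Enumerate traces; 2 have nonzero weight after conditioning:
  (Y=0, X=3, W=1, Z=3) weight 1/36
  (Y=1, X=3, W=1, Z=4) weight 1/18
Group by Z:
  weight(Z=3) = 1/36
  weight(Z=4) = 1/18
Total weight = 1/36 + 1/18 = 1/12
P(Z=3 | obs) = 1/36 / 1/12 = 1/3
P(Z=4 | obs) = 1/18 / 1/12 = 2/3

P(Z = 4 | obs) = 2/3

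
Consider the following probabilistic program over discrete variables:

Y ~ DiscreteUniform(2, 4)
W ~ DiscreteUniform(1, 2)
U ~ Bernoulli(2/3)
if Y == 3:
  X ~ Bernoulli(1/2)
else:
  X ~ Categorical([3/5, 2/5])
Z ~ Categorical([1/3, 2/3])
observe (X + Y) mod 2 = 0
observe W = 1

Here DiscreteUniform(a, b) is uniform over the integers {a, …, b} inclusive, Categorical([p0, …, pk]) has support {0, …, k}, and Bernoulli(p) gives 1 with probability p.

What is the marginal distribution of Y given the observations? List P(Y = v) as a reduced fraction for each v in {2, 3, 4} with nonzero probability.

P(Y=2) = 6/17, P(Y=3) = 5/17, P(Y=4) = 6/17

Enumerate traces; 12 have nonzero weight after conditioning:
  (Y=2, W=1, U=0, X=0, Z=0) weight 1/90
  (Y=2, W=1, U=0, X=0, Z=1) weight 1/45
  (Y=2, W=1, U=1, X=0, Z=0) weight 1/45
  (Y=2, W=1, U=1, X=0, Z=1) weight 2/45
  (Y=3, W=1, U=0, X=1, Z=0) weight 1/108
  (Y=3, W=1, U=0, X=1, Z=1) weight 1/54
  (Y=3, W=1, U=1, X=1, Z=0) weight 1/54
  (Y=3, W=1, U=1, X=1, Z=1) weight 1/27
  (Y=4, W=1, U=0, X=0, Z=0) weight 1/90
  … 3 more
Group by Y:
  weight(Y=2) = 1/10
  weight(Y=3) = 1/12
  weight(Y=4) = 1/10
Total weight = 1/10 + 1/12 + 1/10 = 17/60
P(Y=2 | obs) = 1/10 / 17/60 = 6/17
P(Y=3 | obs) = 1/12 / 17/60 = 5/17
P(Y=4 | obs) = 1/10 / 17/60 = 6/17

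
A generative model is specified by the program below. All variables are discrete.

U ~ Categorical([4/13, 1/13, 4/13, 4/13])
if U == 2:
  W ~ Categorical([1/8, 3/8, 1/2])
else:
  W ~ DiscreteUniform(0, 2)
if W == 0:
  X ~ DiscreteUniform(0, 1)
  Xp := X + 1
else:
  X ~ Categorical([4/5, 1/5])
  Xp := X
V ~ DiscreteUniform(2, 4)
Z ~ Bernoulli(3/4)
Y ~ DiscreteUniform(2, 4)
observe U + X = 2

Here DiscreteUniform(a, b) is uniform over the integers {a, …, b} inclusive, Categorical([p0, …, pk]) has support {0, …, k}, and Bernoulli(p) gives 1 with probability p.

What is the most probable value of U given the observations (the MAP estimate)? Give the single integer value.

argmax_v P(U = v | obs) = 2

Enumerate traces; 108 have nonzero weight after conditioning:
  (U=1, W=0, X=1, V=2, Z=0, Y=2) weight 1/2808
  (U=1, W=0, X=1, V=2, Z=0, Y=3) weight 1/2808
  (U=1, W=0, X=1, V=2, Z=0, Y=4) weight 1/2808
  (U=1, W=0, X=1, V=2, Z=1, Y=2) weight 1/936
  (U=1, W=0, X=1, V=2, Z=1, Y=3) weight 1/936
  (U=1, W=0, X=1, V=2, Z=1, Y=4) weight 1/936
  (U=1, W=0, X=1, V=3, Z=0, Y=2) weight 1/2808
  (U=1, W=0, X=1, V=3, Z=0, Y=3) weight 1/2808
  (U=2, W=0, X=0, V=2, Z=0, Y=2) weight 1/1872
  … 99 more
Group by U:
  weight(U=1) = 3/130
  weight(U=2) = 61/260
Total weight = 3/130 + 61/260 = 67/260
P(U=1 | obs) = 3/130 / 67/260 = 6/67
P(U=2 | obs) = 61/260 / 67/260 = 61/67
argmax = 2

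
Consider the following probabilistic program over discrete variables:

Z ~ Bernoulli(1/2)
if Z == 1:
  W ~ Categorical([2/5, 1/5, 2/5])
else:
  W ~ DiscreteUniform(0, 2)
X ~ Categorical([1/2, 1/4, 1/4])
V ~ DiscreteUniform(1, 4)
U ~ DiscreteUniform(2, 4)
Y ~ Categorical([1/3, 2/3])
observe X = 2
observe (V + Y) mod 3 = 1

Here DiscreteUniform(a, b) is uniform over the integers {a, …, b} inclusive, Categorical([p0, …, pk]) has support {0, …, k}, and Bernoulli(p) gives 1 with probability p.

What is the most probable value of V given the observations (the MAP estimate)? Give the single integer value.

Enumerate traces; 54 have nonzero weight after conditioning:
  (Z=0, W=0, X=2, V=1, U=2, Y=0) weight 1/864
  (Z=0, W=0, X=2, V=1, U=3, Y=0) weight 1/864
  (Z=0, W=0, X=2, V=1, U=4, Y=0) weight 1/864
  (Z=0, W=0, X=2, V=3, U=2, Y=1) weight 1/432
  (Z=0, W=0, X=2, V=3, U=3, Y=1) weight 1/432
  (Z=0, W=0, X=2, V=3, U=4, Y=1) weight 1/432
  (Z=0, W=0, X=2, V=4, U=2, Y=0) weight 1/864
  (Z=0, W=0, X=2, V=4, U=3, Y=0) weight 1/864
  … 46 more
Group by V:
  weight(V=1) = 1/48
  weight(V=3) = 1/24
  weight(V=4) = 1/48
Total weight = 1/48 + 1/24 + 1/48 = 1/12
P(V=1 | obs) = 1/48 / 1/12 = 1/4
P(V=3 | obs) = 1/24 / 1/12 = 1/2
P(V=4 | obs) = 1/48 / 1/12 = 1/4
argmax = 3

argmax_v P(V = v | obs) = 3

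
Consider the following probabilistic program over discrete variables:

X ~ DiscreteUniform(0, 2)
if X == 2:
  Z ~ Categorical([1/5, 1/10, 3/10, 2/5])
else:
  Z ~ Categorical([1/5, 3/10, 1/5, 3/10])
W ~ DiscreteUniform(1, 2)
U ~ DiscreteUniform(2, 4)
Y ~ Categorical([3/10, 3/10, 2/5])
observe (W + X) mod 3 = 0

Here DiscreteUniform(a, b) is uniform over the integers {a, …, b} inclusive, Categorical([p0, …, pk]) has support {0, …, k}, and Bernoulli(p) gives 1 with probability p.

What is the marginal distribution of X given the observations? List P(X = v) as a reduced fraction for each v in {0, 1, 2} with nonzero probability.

Enumerate traces; 72 have nonzero weight after conditioning:
  (X=1, Z=0, W=2, U=2, Y=0) weight 1/300
  (X=1, Z=0, W=2, U=2, Y=1) weight 1/300
  (X=1, Z=0, W=2, U=2, Y=2) weight 1/225
  (X=1, Z=0, W=2, U=3, Y=0) weight 1/300
  (X=1, Z=0, W=2, U=3, Y=1) weight 1/300
  (X=1, Z=0, W=2, U=3, Y=2) weight 1/225
  (X=1, Z=0, W=2, U=4, Y=0) weight 1/300
  (X=1, Z=0, W=2, U=4, Y=1) weight 1/300
  (X=2, Z=0, W=1, U=2, Y=0) weight 1/300
  … 63 more
Group by X:
  weight(X=1) = 1/6
  weight(X=2) = 1/6
Total weight = 1/6 + 1/6 = 1/3
P(X=1 | obs) = 1/6 / 1/3 = 1/2
P(X=2 | obs) = 1/6 / 1/3 = 1/2

P(X=1) = 1/2, P(X=2) = 1/2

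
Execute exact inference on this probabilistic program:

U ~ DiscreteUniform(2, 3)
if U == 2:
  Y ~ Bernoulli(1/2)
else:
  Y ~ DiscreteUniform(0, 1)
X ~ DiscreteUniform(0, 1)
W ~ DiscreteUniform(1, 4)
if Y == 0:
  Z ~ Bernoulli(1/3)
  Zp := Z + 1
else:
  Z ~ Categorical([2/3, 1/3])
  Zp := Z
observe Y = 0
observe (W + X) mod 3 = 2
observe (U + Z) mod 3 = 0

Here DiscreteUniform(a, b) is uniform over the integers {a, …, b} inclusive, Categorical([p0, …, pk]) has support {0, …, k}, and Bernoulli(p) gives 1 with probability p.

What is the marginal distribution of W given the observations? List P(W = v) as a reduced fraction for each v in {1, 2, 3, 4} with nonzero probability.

P(W=1) = 1/3, P(W=2) = 1/3, P(W=4) = 1/3

Enumerate traces; 6 have nonzero weight after conditioning:
  (U=2, Y=0, X=0, W=2, Z=1) weight 1/96
  (U=2, Y=0, X=1, W=1, Z=1) weight 1/96
  (U=2, Y=0, X=1, W=4, Z=1) weight 1/96
  (U=3, Y=0, X=0, W=2, Z=0) weight 1/48
  (U=3, Y=0, X=1, W=1, Z=0) weight 1/48
  (U=3, Y=0, X=1, W=4, Z=0) weight 1/48
Group by W:
  weight(W=1) = 1/32
  weight(W=2) = 1/32
  weight(W=4) = 1/32
Total weight = 1/32 + 1/32 + 1/32 = 3/32
P(W=1 | obs) = 1/32 / 3/32 = 1/3
P(W=2 | obs) = 1/32 / 3/32 = 1/3
P(W=4 | obs) = 1/32 / 3/32 = 1/3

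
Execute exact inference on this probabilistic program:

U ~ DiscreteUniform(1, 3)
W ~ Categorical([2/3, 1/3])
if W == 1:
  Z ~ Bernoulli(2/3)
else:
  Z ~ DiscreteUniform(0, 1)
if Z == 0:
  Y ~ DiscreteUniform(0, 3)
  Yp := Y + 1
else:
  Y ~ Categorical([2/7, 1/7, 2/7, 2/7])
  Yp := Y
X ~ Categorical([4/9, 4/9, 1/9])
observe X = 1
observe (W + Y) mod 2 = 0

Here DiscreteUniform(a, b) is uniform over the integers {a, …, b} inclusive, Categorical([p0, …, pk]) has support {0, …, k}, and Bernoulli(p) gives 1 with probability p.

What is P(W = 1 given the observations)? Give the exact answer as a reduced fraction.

P(W = 1 | obs) = 19/64

Enumerate traces; 24 have nonzero weight after conditioning:
  (U=1, W=0, Z=0, Y=0, X=1) weight 1/81
  (U=1, W=0, Z=0, Y=2, X=1) weight 1/81
  (U=1, W=0, Z=1, Y=0, X=1) weight 8/567
  (U=1, W=0, Z=1, Y=2, X=1) weight 8/567
  (U=1, W=1, Z=0, Y=1, X=1) weight 1/243
  (U=1, W=1, Z=0, Y=3, X=1) weight 1/243
  (U=1, W=1, Z=1, Y=1, X=1) weight 8/1701
  (U=1, W=1, Z=1, Y=3, X=1) weight 16/1701
  … 16 more
Group by W:
  weight(W=0) = 10/63
  weight(W=1) = 38/567
Total weight = 10/63 + 38/567 = 128/567
P(W=0 | obs) = 10/63 / 128/567 = 45/64
P(W=1 | obs) = 38/567 / 128/567 = 19/64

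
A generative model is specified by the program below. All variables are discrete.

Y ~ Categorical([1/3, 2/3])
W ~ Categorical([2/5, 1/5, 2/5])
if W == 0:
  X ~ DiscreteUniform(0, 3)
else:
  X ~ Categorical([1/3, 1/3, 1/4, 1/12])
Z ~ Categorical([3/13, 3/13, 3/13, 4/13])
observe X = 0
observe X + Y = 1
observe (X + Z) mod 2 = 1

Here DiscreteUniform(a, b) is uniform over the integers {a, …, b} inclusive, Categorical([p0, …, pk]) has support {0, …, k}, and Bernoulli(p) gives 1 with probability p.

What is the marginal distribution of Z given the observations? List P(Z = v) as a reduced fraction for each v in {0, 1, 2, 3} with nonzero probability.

P(Z=1) = 3/7, P(Z=3) = 4/7

Enumerate traces; 6 have nonzero weight after conditioning:
  (Y=1, W=0, X=0, Z=1) weight 1/65
  (Y=1, W=0, X=0, Z=3) weight 4/195
  (Y=1, W=1, X=0, Z=1) weight 2/195
  (Y=1, W=1, X=0, Z=3) weight 8/585
  (Y=1, W=2, X=0, Z=1) weight 4/195
  (Y=1, W=2, X=0, Z=3) weight 16/585
Group by Z:
  weight(Z=1) = 3/65
  weight(Z=3) = 4/65
Total weight = 3/65 + 4/65 = 7/65
P(Z=1 | obs) = 3/65 / 7/65 = 3/7
P(Z=3 | obs) = 4/65 / 7/65 = 4/7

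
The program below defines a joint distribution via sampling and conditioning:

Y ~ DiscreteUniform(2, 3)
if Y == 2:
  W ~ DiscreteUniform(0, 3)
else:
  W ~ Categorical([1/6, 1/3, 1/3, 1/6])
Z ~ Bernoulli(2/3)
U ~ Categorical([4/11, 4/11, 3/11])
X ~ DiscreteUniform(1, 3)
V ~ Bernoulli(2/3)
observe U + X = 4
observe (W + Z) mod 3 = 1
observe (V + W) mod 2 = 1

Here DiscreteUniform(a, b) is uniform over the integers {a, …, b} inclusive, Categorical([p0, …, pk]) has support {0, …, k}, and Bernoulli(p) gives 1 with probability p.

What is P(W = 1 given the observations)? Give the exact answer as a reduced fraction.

P(W = 1 | obs) = 7/37

Enumerate traces; 12 have nonzero weight after conditioning:
  (Y=2, W=0, Z=1, U=1, X=3, V=1) weight 2/297
  (Y=2, W=0, Z=1, U=2, X=2, V=1) weight 1/198
  (Y=2, W=1, Z=0, U=1, X=3, V=0) weight 1/594
  (Y=2, W=1, Z=0, U=2, X=2, V=0) weight 1/792
  (Y=2, W=3, Z=1, U=1, X=3, V=0) weight 1/297
  (Y=2, W=3, Z=1, U=2, X=2, V=0) weight 1/396
  (Y=3, W=0, Z=1, U=1, X=3, V=1) weight 4/891
  (Y=3, W=0, Z=1, U=2, X=2, V=1) weight 1/297
  … 4 more
Group by W:
  weight(W=0) = 35/1782
  weight(W=1) = 49/7128
  weight(W=3) = 35/3564
Total weight = 35/1782 + 49/7128 + 35/3564 = 259/7128
P(W=0 | obs) = 35/1782 / 259/7128 = 20/37
P(W=1 | obs) = 49/7128 / 259/7128 = 7/37
P(W=3 | obs) = 35/3564 / 259/7128 = 10/37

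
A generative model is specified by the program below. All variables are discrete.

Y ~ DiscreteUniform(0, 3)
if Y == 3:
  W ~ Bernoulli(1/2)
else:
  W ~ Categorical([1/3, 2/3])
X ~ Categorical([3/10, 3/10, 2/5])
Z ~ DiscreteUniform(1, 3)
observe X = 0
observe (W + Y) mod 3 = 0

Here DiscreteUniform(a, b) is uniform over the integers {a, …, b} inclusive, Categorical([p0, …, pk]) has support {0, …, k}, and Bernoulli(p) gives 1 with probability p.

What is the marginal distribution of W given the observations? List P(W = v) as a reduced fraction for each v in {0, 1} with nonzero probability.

P(W=0) = 5/9, P(W=1) = 4/9

Enumerate traces; 9 have nonzero weight after conditioning:
  (Y=0, W=0, X=0, Z=1) weight 1/120
  (Y=0, W=0, X=0, Z=2) weight 1/120
  (Y=0, W=0, X=0, Z=3) weight 1/120
  (Y=2, W=1, X=0, Z=1) weight 1/60
  (Y=2, W=1, X=0, Z=2) weight 1/60
  (Y=2, W=1, X=0, Z=3) weight 1/60
  (Y=3, W=0, X=0, Z=1) weight 1/80
  (Y=3, W=0, X=0, Z=2) weight 1/80
  … 1 more
Group by W:
  weight(W=0) = 1/16
  weight(W=1) = 1/20
Total weight = 1/16 + 1/20 = 9/80
P(W=0 | obs) = 1/16 / 9/80 = 5/9
P(W=1 | obs) = 1/20 / 9/80 = 4/9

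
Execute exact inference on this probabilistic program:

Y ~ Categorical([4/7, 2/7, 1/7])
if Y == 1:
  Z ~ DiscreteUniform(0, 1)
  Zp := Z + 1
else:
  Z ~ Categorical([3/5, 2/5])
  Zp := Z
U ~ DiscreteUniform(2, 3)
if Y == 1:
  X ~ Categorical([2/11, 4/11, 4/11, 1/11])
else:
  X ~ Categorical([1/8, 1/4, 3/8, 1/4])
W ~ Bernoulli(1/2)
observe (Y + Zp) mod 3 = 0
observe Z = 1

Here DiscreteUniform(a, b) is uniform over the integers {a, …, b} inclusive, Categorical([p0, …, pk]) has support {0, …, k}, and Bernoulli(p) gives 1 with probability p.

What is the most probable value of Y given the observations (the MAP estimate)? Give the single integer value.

Enumerate traces; 32 have nonzero weight after conditioning:
  (Y=1, Z=1, U=2, X=0, W=0) weight 1/154
  (Y=1, Z=1, U=2, X=0, W=1) weight 1/154
  (Y=1, Z=1, U=2, X=1, W=0) weight 1/77
  (Y=1, Z=1, U=2, X=1, W=1) weight 1/77
  (Y=1, Z=1, U=2, X=2, W=0) weight 1/77
  (Y=1, Z=1, U=2, X=2, W=1) weight 1/77
  (Y=1, Z=1, U=2, X=3, W=0) weight 1/308
  (Y=1, Z=1, U=2, X=3, W=1) weight 1/308
  (Y=2, Z=1, U=2, X=0, W=0) weight 1/560
  … 23 more
Group by Y:
  weight(Y=1) = 1/7
  weight(Y=2) = 2/35
Total weight = 1/7 + 2/35 = 1/5
P(Y=1 | obs) = 1/7 / 1/5 = 5/7
P(Y=2 | obs) = 2/35 / 1/5 = 2/7
argmax = 1

argmax_v P(Y = v | obs) = 1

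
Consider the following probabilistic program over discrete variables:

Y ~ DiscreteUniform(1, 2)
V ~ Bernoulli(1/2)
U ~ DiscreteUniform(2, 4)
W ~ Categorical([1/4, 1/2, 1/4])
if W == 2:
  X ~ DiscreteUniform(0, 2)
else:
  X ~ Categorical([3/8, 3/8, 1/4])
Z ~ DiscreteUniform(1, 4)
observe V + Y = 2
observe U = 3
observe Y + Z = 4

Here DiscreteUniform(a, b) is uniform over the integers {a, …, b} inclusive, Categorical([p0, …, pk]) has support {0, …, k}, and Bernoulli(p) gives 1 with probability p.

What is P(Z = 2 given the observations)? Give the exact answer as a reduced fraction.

Enumerate traces; 18 have nonzero weight after conditioning:
  (Y=1, V=1, U=3, W=0, X=0, Z=3) weight 1/512
  (Y=1, V=1, U=3, W=0, X=1, Z=3) weight 1/512
  (Y=1, V=1, U=3, W=0, X=2, Z=3) weight 1/768
  (Y=1, V=1, U=3, W=1, X=0, Z=3) weight 1/256
  (Y=1, V=1, U=3, W=1, X=1, Z=3) weight 1/256
  (Y=1, V=1, U=3, W=1, X=2, Z=3) weight 1/384
  (Y=1, V=1, U=3, W=2, X=0, Z=3) weight 1/576
  (Y=1, V=1, U=3, W=2, X=1, Z=3) weight 1/576
  (Y=2, V=0, U=3, W=0, X=0, Z=2) weight 1/512
  … 9 more
Group by Z:
  weight(Z=2) = 1/48
  weight(Z=3) = 1/48
Total weight = 1/48 + 1/48 = 1/24
P(Z=2 | obs) = 1/48 / 1/24 = 1/2
P(Z=3 | obs) = 1/48 / 1/24 = 1/2

P(Z = 2 | obs) = 1/2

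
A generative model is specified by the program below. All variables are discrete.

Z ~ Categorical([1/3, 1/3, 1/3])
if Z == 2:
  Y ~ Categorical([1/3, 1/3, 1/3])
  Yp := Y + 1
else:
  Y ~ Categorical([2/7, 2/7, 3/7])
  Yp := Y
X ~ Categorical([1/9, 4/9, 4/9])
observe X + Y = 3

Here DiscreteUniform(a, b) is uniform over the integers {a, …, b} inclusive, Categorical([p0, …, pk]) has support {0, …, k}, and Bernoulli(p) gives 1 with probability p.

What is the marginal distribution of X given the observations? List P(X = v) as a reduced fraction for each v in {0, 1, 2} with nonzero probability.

P(X=1) = 25/44, P(X=2) = 19/44

Enumerate traces; 6 have nonzero weight after conditioning:
  (Z=0, Y=1, X=2) weight 8/189
  (Z=0, Y=2, X=1) weight 4/63
  (Z=1, Y=1, X=2) weight 8/189
  (Z=1, Y=2, X=1) weight 4/63
  (Z=2, Y=1, X=2) weight 4/81
  (Z=2, Y=2, X=1) weight 4/81
Group by X:
  weight(X=1) = 100/567
  weight(X=2) = 76/567
Total weight = 100/567 + 76/567 = 176/567
P(X=1 | obs) = 100/567 / 176/567 = 25/44
P(X=2 | obs) = 76/567 / 176/567 = 19/44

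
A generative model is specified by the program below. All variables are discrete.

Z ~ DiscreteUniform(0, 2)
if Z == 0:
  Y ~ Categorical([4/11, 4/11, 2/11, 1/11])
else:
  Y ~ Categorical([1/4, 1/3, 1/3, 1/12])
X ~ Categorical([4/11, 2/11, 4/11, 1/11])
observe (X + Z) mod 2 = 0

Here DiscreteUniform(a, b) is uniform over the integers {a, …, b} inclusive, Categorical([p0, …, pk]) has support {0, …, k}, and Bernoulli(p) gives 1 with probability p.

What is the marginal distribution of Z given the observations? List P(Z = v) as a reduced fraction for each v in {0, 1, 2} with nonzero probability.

Enumerate traces; 24 have nonzero weight after conditioning:
  (Z=0, Y=0, X=0) weight 16/363
  (Z=0, Y=0, X=2) weight 16/363
  (Z=0, Y=1, X=0) weight 16/363
  (Z=0, Y=1, X=2) weight 16/363
  (Z=0, Y=2, X=0) weight 8/363
  (Z=0, Y=2, X=2) weight 8/363
  (Z=0, Y=3, X=0) weight 4/363
  (Z=0, Y=3, X=2) weight 4/363
  (Z=1, Y=0, X=1) weight 1/66
  (Z=2, Y=0, X=0) weight 1/33
  … 14 more
Group by Z:
  weight(Z=0) = 8/33
  weight(Z=1) = 1/11
  weight(Z=2) = 8/33
Total weight = 8/33 + 1/11 + 8/33 = 19/33
P(Z=0 | obs) = 8/33 / 19/33 = 8/19
P(Z=1 | obs) = 1/11 / 19/33 = 3/19
P(Z=2 | obs) = 8/33 / 19/33 = 8/19

P(Z=0) = 8/19, P(Z=1) = 3/19, P(Z=2) = 8/19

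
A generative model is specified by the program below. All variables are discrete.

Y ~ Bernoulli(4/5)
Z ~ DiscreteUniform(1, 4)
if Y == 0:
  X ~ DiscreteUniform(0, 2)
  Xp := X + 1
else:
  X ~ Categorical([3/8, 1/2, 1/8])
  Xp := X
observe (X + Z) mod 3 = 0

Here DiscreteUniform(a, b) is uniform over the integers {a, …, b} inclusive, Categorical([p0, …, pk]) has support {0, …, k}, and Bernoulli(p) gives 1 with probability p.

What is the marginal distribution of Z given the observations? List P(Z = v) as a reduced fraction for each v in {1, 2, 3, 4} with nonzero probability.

Enumerate traces; 8 have nonzero weight after conditioning:
  (Y=0, Z=1, X=2) weight 1/60
  (Y=0, Z=2, X=1) weight 1/60
  (Y=0, Z=3, X=0) weight 1/60
  (Y=0, Z=4, X=2) weight 1/60
  (Y=1, Z=1, X=2) weight 1/40
  (Y=1, Z=2, X=1) weight 1/10
  (Y=1, Z=3, X=0) weight 3/40
  (Y=1, Z=4, X=2) weight 1/40
Group by Z:
  weight(Z=1) = 1/24
  weight(Z=2) = 7/60
  weight(Z=3) = 11/120
  weight(Z=4) = 1/24
Total weight = 1/24 + 7/60 + 11/120 + 1/24 = 7/24
P(Z=1 | obs) = 1/24 / 7/24 = 1/7
P(Z=2 | obs) = 7/60 / 7/24 = 2/5
P(Z=3 | obs) = 11/120 / 7/24 = 11/35
P(Z=4 | obs) = 1/24 / 7/24 = 1/7

P(Z=1) = 1/7, P(Z=2) = 2/5, P(Z=3) = 11/35, P(Z=4) = 1/7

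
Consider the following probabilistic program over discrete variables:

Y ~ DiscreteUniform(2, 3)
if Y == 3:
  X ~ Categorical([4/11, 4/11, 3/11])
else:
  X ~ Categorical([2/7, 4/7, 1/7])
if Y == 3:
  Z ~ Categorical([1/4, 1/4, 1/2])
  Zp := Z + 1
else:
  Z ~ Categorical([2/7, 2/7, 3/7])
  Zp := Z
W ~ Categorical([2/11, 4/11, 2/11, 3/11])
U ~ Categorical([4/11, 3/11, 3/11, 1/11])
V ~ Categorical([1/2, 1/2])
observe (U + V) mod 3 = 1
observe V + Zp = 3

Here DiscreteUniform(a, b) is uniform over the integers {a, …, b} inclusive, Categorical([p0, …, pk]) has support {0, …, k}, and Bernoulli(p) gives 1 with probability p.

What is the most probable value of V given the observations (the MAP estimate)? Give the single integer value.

argmax_v P(V = v | obs) = 1

Enumerate traces; 60 have nonzero weight after conditioning:
  (Y=2, X=0, Z=2, W=0, U=0, V=1) weight 12/5929
  (Y=2, X=0, Z=2, W=0, U=3, V=1) weight 3/5929
  (Y=2, X=0, Z=2, W=1, U=0, V=1) weight 24/5929
  (Y=2, X=0, Z=2, W=1, U=3, V=1) weight 6/5929
  (Y=2, X=0, Z=2, W=2, U=0, V=1) weight 12/5929
  (Y=2, X=0, Z=2, W=2, U=3, V=1) weight 3/5929
  (Y=2, X=0, Z=2, W=3, U=0, V=1) weight 18/5929
  (Y=2, X=0, Z=2, W=3, U=3, V=1) weight 9/11858
  (Y=3, X=0, Z=2, W=0, U=1, V=0) weight 3/1331
  … 51 more
Group by V:
  weight(V=0) = 3/88
  weight(V=1) = 95/1232
Total weight = 3/88 + 95/1232 = 137/1232
P(V=0 | obs) = 3/88 / 137/1232 = 42/137
P(V=1 | obs) = 95/1232 / 137/1232 = 95/137
argmax = 1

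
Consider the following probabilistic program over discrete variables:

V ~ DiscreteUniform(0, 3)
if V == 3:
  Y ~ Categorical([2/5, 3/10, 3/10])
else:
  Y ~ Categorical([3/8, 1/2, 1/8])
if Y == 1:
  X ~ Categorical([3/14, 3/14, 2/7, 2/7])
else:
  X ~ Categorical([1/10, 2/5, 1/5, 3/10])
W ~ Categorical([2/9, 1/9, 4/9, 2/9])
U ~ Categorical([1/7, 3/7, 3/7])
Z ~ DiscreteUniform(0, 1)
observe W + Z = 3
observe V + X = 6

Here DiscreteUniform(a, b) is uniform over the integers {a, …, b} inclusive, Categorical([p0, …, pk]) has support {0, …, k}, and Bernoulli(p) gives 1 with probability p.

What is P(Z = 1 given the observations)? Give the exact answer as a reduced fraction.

Enumerate traces; 18 have nonzero weight after conditioning:
  (V=3, Y=0, X=3, W=2, U=0, Z=1) weight 1/1050
  (V=3, Y=0, X=3, W=2, U=1, Z=1) weight 1/350
  (V=3, Y=0, X=3, W=2, U=2, Z=1) weight 1/350
  (V=3, Y=0, X=3, W=3, U=0, Z=0) weight 1/2100
  (V=3, Y=0, X=3, W=3, U=1, Z=0) weight 1/700
  (V=3, Y=0, X=3, W=3, U=2, Z=0) weight 1/700
  (V=3, Y=1, X=3, W=2, U=0, Z=1) weight 1/1470
  (V=3, Y=1, X=3, W=2, U=1, Z=1) weight 1/490
  … 10 more
Group by Z:
  weight(Z=0) = 23/2800
  weight(Z=1) = 23/1400
Total weight = 23/2800 + 23/1400 = 69/2800
P(Z=0 | obs) = 23/2800 / 69/2800 = 1/3
P(Z=1 | obs) = 23/1400 / 69/2800 = 2/3

P(Z = 1 | obs) = 2/3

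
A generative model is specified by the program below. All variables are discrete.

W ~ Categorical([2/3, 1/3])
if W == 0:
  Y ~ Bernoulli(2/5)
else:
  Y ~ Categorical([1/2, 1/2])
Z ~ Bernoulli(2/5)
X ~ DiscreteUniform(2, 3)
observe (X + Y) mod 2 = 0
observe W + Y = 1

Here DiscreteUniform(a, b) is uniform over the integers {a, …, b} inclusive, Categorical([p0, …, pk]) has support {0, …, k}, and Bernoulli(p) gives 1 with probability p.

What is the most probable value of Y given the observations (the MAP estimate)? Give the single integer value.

argmax_v P(Y = v | obs) = 1

Enumerate traces; 4 have nonzero weight after conditioning:
  (W=0, Y=1, Z=0, X=3) weight 2/25
  (W=0, Y=1, Z=1, X=3) weight 4/75
  (W=1, Y=0, Z=0, X=2) weight 1/20
  (W=1, Y=0, Z=1, X=2) weight 1/30
Group by Y:
  weight(Y=0) = 1/12
  weight(Y=1) = 2/15
Total weight = 1/12 + 2/15 = 13/60
P(Y=0 | obs) = 1/12 / 13/60 = 5/13
P(Y=1 | obs) = 2/15 / 13/60 = 8/13
argmax = 1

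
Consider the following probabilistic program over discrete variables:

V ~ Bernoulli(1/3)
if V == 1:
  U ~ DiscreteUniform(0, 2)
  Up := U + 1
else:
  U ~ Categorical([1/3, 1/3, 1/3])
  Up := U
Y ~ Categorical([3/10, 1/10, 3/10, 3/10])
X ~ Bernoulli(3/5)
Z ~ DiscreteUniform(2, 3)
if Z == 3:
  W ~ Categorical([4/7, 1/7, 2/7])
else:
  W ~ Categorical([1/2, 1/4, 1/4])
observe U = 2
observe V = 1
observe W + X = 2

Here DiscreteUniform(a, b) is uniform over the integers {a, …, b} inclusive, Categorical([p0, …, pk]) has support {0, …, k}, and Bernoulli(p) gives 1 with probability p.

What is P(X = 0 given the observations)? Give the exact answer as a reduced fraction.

Enumerate traces; 16 have nonzero weight after conditioning:
  (V=1, U=2, Y=0, X=0, Z=2, W=2) weight 1/600
  (V=1, U=2, Y=0, X=0, Z=3, W=2) weight 1/525
  (V=1, U=2, Y=0, X=1, Z=2, W=1) weight 1/400
  (V=1, U=2, Y=0, X=1, Z=3, W=1) weight 1/700
  (V=1, U=2, Y=1, X=0, Z=2, W=2) weight 1/1800
  (V=1, U=2, Y=1, X=0, Z=3, W=2) weight 1/1575
  (V=1, U=2, Y=1, X=1, Z=2, W=1) weight 1/1200
  (V=1, U=2, Y=1, X=1, Z=3, W=1) weight 1/2100
  … 8 more
Group by X:
  weight(X=0) = 1/84
  weight(X=1) = 11/840
Total weight = 1/84 + 11/840 = 1/40
P(X=0 | obs) = 1/84 / 1/40 = 10/21
P(X=1 | obs) = 11/840 / 1/40 = 11/21

P(X = 0 | obs) = 10/21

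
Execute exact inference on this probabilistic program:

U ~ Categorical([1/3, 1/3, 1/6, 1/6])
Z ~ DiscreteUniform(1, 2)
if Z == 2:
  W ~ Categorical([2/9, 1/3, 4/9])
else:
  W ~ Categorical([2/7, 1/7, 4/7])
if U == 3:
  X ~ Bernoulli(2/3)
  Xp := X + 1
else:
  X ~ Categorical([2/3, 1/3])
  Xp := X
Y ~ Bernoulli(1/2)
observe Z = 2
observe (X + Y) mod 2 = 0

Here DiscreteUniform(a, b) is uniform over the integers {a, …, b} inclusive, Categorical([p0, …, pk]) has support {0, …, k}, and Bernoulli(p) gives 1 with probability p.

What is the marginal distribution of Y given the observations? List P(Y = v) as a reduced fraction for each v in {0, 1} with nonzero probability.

Enumerate traces; 24 have nonzero weight after conditioning:
  (U=0, Z=2, W=0, X=0, Y=0) weight 1/81
  (U=0, Z=2, W=0, X=1, Y=1) weight 1/162
  (U=0, Z=2, W=1, X=0, Y=0) weight 1/54
  (U=0, Z=2, W=1, X=1, Y=1) weight 1/108
  (U=0, Z=2, W=2, X=0, Y=0) weight 2/81
  (U=0, Z=2, W=2, X=1, Y=1) weight 1/81
  (U=1, Z=2, W=0, X=0, Y=0) weight 1/81
  (U=1, Z=2, W=0, X=1, Y=1) weight 1/162
  … 16 more
Group by Y:
  weight(Y=0) = 11/72
  weight(Y=1) = 7/72
Total weight = 11/72 + 7/72 = 1/4
P(Y=0 | obs) = 11/72 / 1/4 = 11/18
P(Y=1 | obs) = 7/72 / 1/4 = 7/18

P(Y=0) = 11/18, P(Y=1) = 7/18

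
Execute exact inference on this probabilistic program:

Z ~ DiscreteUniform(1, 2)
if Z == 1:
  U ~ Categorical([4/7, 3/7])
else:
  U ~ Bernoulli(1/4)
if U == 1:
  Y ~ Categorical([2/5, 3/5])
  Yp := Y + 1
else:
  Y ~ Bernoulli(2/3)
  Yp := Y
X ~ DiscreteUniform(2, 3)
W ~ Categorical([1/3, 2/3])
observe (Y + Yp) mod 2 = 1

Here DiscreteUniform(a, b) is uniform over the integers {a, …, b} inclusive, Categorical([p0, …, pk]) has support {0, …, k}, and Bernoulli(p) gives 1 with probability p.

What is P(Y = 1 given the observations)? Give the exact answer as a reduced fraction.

P(Y = 1 | obs) = 3/5

Enumerate traces; 16 have nonzero weight after conditioning:
  (Z=1, U=1, Y=0, X=2, W=0) weight 1/70
  (Z=1, U=1, Y=0, X=2, W=1) weight 1/35
  (Z=1, U=1, Y=0, X=3, W=0) weight 1/70
  (Z=1, U=1, Y=0, X=3, W=1) weight 1/35
  (Z=1, U=1, Y=1, X=2, W=0) weight 3/140
  (Z=1, U=1, Y=1, X=2, W=1) weight 3/70
  (Z=1, U=1, Y=1, X=3, W=0) weight 3/140
  (Z=1, U=1, Y=1, X=3, W=1) weight 3/70
  … 8 more
Group by Y:
  weight(Y=0) = 19/140
  weight(Y=1) = 57/280
Total weight = 19/140 + 57/280 = 19/56
P(Y=0 | obs) = 19/140 / 19/56 = 2/5
P(Y=1 | obs) = 57/280 / 19/56 = 3/5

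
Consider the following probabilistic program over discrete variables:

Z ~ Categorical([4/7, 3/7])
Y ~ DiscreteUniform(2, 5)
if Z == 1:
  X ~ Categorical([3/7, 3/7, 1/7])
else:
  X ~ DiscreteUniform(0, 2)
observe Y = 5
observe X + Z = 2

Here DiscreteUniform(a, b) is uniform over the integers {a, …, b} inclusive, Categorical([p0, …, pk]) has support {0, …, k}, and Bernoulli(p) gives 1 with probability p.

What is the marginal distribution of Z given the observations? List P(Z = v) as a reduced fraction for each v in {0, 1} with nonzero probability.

Enumerate traces; 2 have nonzero weight after conditioning:
  (Z=0, Y=5, X=2) weight 1/21
  (Z=1, Y=5, X=1) weight 9/196
Group by Z:
  weight(Z=0) = 1/21
  weight(Z=1) = 9/196
Total weight = 1/21 + 9/196 = 55/588
P(Z=0 | obs) = 1/21 / 55/588 = 28/55
P(Z=1 | obs) = 9/196 / 55/588 = 27/55

P(Z=0) = 28/55, P(Z=1) = 27/55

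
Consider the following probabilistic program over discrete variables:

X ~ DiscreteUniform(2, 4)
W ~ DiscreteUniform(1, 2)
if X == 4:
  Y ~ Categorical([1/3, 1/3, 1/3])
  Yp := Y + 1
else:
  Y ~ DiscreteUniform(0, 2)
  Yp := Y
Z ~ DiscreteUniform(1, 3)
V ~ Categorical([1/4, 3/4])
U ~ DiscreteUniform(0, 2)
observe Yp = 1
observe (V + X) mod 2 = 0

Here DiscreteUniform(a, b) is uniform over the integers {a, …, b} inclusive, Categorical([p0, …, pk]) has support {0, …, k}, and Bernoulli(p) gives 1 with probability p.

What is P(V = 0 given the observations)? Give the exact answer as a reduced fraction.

Enumerate traces; 54 have nonzero weight after conditioning:
  (X=2, W=1, Y=1, Z=1, V=0, U=0) weight 1/648
  (X=2, W=1, Y=1, Z=1, V=0, U=1) weight 1/648
  (X=2, W=1, Y=1, Z=1, V=0, U=2) weight 1/648
  (X=2, W=1, Y=1, Z=2, V=0, U=0) weight 1/648
  (X=2, W=1, Y=1, Z=2, V=0, U=1) weight 1/648
  (X=2, W=1, Y=1, Z=2, V=0, U=2) weight 1/648
  (X=2, W=1, Y=1, Z=3, V=0, U=0) weight 1/648
  (X=2, W=1, Y=1, Z=3, V=0, U=1) weight 1/648
  (X=3, W=1, Y=1, Z=1, V=1, U=0) weight 1/216
  … 45 more
Group by V:
  weight(V=0) = 1/18
  weight(V=1) = 1/12
Total weight = 1/18 + 1/12 = 5/36
P(V=0 | obs) = 1/18 / 5/36 = 2/5
P(V=1 | obs) = 1/12 / 5/36 = 3/5

P(V = 0 | obs) = 2/5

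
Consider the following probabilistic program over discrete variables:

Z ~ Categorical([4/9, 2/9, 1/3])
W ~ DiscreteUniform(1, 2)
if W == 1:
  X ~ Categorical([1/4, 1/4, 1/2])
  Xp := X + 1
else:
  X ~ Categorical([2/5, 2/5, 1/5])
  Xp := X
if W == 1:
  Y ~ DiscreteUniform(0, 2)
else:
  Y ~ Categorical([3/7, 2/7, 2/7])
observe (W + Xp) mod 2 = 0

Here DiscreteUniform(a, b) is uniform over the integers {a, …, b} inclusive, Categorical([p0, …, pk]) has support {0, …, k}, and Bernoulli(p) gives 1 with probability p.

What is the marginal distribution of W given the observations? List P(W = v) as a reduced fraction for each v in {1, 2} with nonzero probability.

Enumerate traces; 36 have nonzero weight after conditioning:
  (Z=0, W=1, X=0, Y=0) weight 1/54
  (Z=0, W=1, X=0, Y=1) weight 1/54
  (Z=0, W=1, X=0, Y=2) weight 1/54
  (Z=0, W=1, X=2, Y=0) weight 1/27
  (Z=0, W=1, X=2, Y=1) weight 1/27
  (Z=0, W=1, X=2, Y=2) weight 1/27
  (Z=0, W=2, X=0, Y=0) weight 4/105
  (Z=0, W=2, X=0, Y=1) weight 8/315
  … 28 more
Group by W:
  weight(W=1) = 3/8
  weight(W=2) = 3/10
Total weight = 3/8 + 3/10 = 27/40
P(W=1 | obs) = 3/8 / 27/40 = 5/9
P(W=2 | obs) = 3/10 / 27/40 = 4/9

P(W=1) = 5/9, P(W=2) = 4/9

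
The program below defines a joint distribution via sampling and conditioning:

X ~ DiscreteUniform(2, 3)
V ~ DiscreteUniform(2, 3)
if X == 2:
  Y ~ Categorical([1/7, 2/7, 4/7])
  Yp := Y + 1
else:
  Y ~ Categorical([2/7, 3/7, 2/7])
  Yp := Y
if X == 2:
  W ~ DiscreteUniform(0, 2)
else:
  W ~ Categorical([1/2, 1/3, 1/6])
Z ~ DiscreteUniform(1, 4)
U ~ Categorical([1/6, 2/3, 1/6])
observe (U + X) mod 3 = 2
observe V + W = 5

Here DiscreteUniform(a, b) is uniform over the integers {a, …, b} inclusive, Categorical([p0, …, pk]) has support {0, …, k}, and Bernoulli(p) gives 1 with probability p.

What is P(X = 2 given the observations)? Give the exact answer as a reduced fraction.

Enumerate traces; 24 have nonzero weight after conditioning:
  (X=2, V=3, Y=0, W=2, Z=1, U=0) weight 1/2016
  (X=2, V=3, Y=0, W=2, Z=2, U=0) weight 1/2016
  (X=2, V=3, Y=0, W=2, Z=3, U=0) weight 1/2016
  (X=2, V=3, Y=0, W=2, Z=4, U=0) weight 1/2016
  (X=2, V=3, Y=1, W=2, Z=1, U=0) weight 1/1008
  (X=2, V=3, Y=1, W=2, Z=2, U=0) weight 1/1008
  (X=2, V=3, Y=1, W=2, Z=3, U=0) weight 1/1008
  (X=2, V=3, Y=1, W=2, Z=4, U=0) weight 1/1008
  (X=3, V=3, Y=0, W=2, Z=1, U=2) weight 1/2016
  … 15 more
Group by X:
  weight(X=2) = 1/72
  weight(X=3) = 1/144
Total weight = 1/72 + 1/144 = 1/48
P(X=2 | obs) = 1/72 / 1/48 = 2/3
P(X=3 | obs) = 1/144 / 1/48 = 1/3

P(X = 2 | obs) = 2/3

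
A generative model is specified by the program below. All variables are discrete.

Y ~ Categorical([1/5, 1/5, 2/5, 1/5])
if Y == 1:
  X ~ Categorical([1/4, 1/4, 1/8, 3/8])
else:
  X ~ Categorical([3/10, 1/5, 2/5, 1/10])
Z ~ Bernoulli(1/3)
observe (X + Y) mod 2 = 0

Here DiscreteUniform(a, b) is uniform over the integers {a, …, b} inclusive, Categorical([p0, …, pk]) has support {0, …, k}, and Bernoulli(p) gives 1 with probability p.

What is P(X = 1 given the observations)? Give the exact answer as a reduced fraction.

P(X = 1 | obs) = 18/121

Enumerate traces; 16 have nonzero weight after conditioning:
  (Y=0, X=0, Z=0) weight 1/25
  (Y=0, X=0, Z=1) weight 1/50
  (Y=0, X=2, Z=0) weight 4/75
  (Y=0, X=2, Z=1) weight 2/75
  (Y=1, X=1, Z=0) weight 1/30
  (Y=1, X=1, Z=1) weight 1/60
  (Y=1, X=3, Z=0) weight 1/20
  (Y=1, X=3, Z=1) weight 1/40
  … 8 more
Group by X:
  weight(X=0) = 9/50
  weight(X=1) = 9/100
  weight(X=2) = 6/25
  weight(X=3) = 19/200
Total weight = 9/50 + 9/100 + 6/25 + 19/200 = 121/200
P(X=0 | obs) = 9/50 / 121/200 = 36/121
P(X=1 | obs) = 9/100 / 121/200 = 18/121
P(X=2 | obs) = 6/25 / 121/200 = 48/121
P(X=3 | obs) = 19/200 / 121/200 = 19/121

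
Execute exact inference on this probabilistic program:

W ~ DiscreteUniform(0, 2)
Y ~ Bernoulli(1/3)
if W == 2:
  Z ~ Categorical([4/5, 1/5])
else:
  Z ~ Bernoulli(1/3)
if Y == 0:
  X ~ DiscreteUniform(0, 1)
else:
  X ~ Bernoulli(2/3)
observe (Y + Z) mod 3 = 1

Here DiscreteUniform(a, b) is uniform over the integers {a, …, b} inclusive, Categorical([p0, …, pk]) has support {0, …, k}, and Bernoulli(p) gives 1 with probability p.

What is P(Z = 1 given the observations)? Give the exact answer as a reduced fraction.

P(Z = 1 | obs) = 13/29

Enumerate traces; 12 have nonzero weight after conditioning:
  (W=0, Y=0, Z=1, X=0) weight 1/27
  (W=0, Y=0, Z=1, X=1) weight 1/27
  (W=0, Y=1, Z=0, X=0) weight 2/81
  (W=0, Y=1, Z=0, X=1) weight 4/81
  (W=1, Y=0, Z=1, X=0) weight 1/27
  (W=1, Y=0, Z=1, X=1) weight 1/27
  (W=1, Y=1, Z=0, X=0) weight 2/81
  (W=1, Y=1, Z=0, X=1) weight 4/81
  … 4 more
Group by Z:
  weight(Z=0) = 32/135
  weight(Z=1) = 26/135
Total weight = 32/135 + 26/135 = 58/135
P(Z=0 | obs) = 32/135 / 58/135 = 16/29
P(Z=1 | obs) = 26/135 / 58/135 = 13/29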